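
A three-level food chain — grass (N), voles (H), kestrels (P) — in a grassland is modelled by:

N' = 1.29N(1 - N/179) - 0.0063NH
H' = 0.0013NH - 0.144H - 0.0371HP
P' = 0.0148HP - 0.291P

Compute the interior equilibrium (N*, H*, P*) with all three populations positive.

From dP/dt = 0: 0.0148H* = 0.291, so H* = 19.7.
From dN/dt = 0: 1.29(1 - N*/179) = 0.0063·19.7, giving N* = 179·(1 - 0.096) = 162.
From dH/dt = 0: 0.0013·162 - 0.144 = 0.0371P*, so P* = 0.0664/0.0371 = 1.79.

N* ≈ 162, H* ≈ 19.7, P* ≈ 1.79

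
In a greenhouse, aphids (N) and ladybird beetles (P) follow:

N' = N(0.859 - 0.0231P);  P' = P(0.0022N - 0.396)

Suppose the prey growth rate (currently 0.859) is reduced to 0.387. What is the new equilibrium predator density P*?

P* ≈ 16.8

At the interior fixed point, setting dN/dt = 0 with N > 0 fixes P* = (prey growth rate)/(NP coefficient) — independent of the other coefficients.
With the change, P* = 0.387/0.0231 = 16.8; it falls from 37.2.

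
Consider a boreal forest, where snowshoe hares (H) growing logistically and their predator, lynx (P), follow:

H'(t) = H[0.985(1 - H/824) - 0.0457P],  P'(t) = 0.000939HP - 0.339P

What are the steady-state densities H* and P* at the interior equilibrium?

From dP/dt = 0 with P > 0: 0.000939H* = 0.339, so H* = 361.
Substitute into dH/dt = 0: 0.985(1 - 361/824) = 0.0457P*.
The bracket is 0.562, giving P* = 0.553/0.0457 = 12.1.

H* ≈ 361, P* ≈ 12.1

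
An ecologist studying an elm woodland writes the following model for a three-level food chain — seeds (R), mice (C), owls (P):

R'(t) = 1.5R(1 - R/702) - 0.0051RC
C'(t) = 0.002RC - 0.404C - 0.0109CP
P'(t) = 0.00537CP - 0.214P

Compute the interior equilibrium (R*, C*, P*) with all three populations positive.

R* ≈ 607, C* ≈ 39.9, P* ≈ 74.3

From dP/dt = 0: 0.00537C* = 0.214, so C* = 39.9.
From dR/dt = 0: 1.5(1 - R*/702) = 0.0051·39.9, giving R* = 702·(1 - 0.135) = 607.
From dC/dt = 0: 0.002·607 - 0.404 = 0.0109P*, so P* = 0.81/0.0109 = 74.3.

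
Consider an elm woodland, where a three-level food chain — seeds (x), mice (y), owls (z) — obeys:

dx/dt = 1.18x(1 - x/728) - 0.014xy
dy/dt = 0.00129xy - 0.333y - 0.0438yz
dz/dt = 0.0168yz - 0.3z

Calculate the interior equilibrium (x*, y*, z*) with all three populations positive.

x* ≈ 574, y* ≈ 17.9, z* ≈ 9.3

From dz/dt = 0: 0.0168y* = 0.3, so y* = 17.9.
From dx/dt = 0: 1.18(1 - x*/728) = 0.014·17.9, giving x* = 728·(1 - 0.212) = 574.
From dy/dt = 0: 0.00129·574 - 0.333 = 0.0438z*, so z* = 0.407/0.0438 = 9.3.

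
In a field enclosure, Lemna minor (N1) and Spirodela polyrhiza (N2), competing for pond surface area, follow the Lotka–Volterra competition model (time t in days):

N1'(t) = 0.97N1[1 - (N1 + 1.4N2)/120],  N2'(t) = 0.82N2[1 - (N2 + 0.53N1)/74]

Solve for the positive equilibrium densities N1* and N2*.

N1* ≈ 63.6, N2* ≈ 40.3

Setting both brackets to zero gives the nullclines N1 + 1.4N2 = 120 and 0.53N1 + N2 = 74.
Substituting N2 = 74 - 0.53N1 into the first: N1(1 - 1.4·0.53) = 120 - 1.4·74.
So N1* = 16.4/0.258 = 63.6, and then N2* = 74 - 0.53·63.6 = 40.3.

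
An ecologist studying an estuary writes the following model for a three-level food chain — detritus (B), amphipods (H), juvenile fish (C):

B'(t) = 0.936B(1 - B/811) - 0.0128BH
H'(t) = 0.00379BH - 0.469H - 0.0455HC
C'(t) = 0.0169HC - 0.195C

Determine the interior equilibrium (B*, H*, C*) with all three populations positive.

B* ≈ 683, H* ≈ 11.5, C* ≈ 46.6

From dC/dt = 0: 0.0169H* = 0.195, so H* = 11.5.
From dB/dt = 0: 0.936(1 - B*/811) = 0.0128·11.5, giving B* = 811·(1 - 0.158) = 683.
From dH/dt = 0: 0.00379·683 - 0.469 = 0.0455C*, so C* = 2.12/0.0455 = 46.6.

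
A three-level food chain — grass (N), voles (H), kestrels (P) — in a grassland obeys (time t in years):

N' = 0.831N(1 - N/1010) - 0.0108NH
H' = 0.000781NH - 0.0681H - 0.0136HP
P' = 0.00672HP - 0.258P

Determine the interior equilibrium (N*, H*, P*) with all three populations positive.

From dP/dt = 0: 0.00672H* = 0.258, so H* = 38.4.
From dN/dt = 0: 0.831(1 - N*/1010) = 0.0108·38.4, giving N* = 1010·(1 - 0.499) = 506.
From dH/dt = 0: 0.000781·506 - 0.0681 = 0.0136P*, so P* = 0.327/0.0136 = 24.1.

N* ≈ 506, H* ≈ 38.4, P* ≈ 24.1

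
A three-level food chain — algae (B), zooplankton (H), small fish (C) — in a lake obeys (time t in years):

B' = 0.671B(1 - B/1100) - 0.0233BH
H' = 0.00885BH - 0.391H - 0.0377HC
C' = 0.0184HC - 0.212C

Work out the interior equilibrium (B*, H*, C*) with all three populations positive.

From dC/dt = 0: 0.0184H* = 0.212, so H* = 11.5.
From dB/dt = 0: 0.671(1 - B*/1100) = 0.0233·11.5, giving B* = 1100·(1 - 0.4) = 660.
From dH/dt = 0: 0.00885·660 - 0.391 = 0.0377C*, so C* = 5.45/0.0377 = 145.

B* ≈ 660, H* ≈ 11.5, C* ≈ 145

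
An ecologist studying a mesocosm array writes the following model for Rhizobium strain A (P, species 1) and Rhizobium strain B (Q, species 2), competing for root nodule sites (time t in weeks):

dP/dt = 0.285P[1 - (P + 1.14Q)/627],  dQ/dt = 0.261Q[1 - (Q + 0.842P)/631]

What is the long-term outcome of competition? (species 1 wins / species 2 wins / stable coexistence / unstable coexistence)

Compare the nullcline intercepts: K1/α12 = 627/1.14 = 550 < K2 = 631; K2/α21 = 631/0.842 = 749 > K1 = 627.
Since the inequalities point opposite ways, species 2 can invade but species 1 cannot.

species 2 excludes species 1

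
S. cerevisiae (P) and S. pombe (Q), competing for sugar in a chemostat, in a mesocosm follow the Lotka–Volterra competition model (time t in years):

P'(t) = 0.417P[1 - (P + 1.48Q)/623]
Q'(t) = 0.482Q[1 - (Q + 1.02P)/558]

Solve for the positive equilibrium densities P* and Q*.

Setting both brackets to zero gives the nullclines P + 1.48Q = 623 and 1.02P + Q = 558.
Substituting Q = 558 - 1.02P into the first: P(1 - 1.48·1.02) = 623 - 1.48·558.
So P* = -203/-0.51 = 398, and then Q* = 558 - 1.02·398 = 152.

P* ≈ 398, Q* ≈ 152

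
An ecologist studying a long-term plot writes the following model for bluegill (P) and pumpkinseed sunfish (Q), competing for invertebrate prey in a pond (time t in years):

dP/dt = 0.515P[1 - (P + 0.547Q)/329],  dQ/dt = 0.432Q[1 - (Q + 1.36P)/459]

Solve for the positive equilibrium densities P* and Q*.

P* ≈ 304, Q* ≈ 45.1

Setting both brackets to zero gives the nullclines P + 0.547Q = 329 and 1.36P + Q = 459.
Substituting Q = 459 - 1.36P into the first: P(1 - 0.547·1.36) = 329 - 0.547·459.
So P* = 77.9/0.256 = 304, and then Q* = 459 - 1.36·304 = 45.1.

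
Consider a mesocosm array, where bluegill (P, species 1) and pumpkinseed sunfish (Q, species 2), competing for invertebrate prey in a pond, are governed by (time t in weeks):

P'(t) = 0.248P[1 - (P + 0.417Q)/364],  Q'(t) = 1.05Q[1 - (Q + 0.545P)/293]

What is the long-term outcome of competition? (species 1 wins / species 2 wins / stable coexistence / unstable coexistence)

stable coexistence

Compare the nullcline intercepts: K1/α12 = 364/0.417 = 873 > K2 = 293; K2/α21 = 293/0.545 = 538 > K1 = 364.
Since both inequalities hold, each species can invade when rare, so the interior equilibrium is stable.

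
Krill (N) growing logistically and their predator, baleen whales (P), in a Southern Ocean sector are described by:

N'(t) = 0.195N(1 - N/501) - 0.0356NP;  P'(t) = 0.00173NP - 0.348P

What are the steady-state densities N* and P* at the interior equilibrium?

N* ≈ 201, P* ≈ 3.28

From dP/dt = 0 with P > 0: 0.00173N* = 0.348, so N* = 201.
Substitute into dN/dt = 0: 0.195(1 - 201/501) = 0.0356P*.
The bracket is 0.598, giving P* = 0.117/0.0356 = 3.28.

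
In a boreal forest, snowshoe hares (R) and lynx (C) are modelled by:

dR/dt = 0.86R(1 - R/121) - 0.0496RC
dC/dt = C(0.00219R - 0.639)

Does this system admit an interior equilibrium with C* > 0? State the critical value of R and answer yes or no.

The predator equation gives dC/dt > 0 only when R > 0.639/0.00219 = 292.
Without the predator, R → K = 121. Since 121 < 292, the predator cannot invade.

Threshold R = 292; K < 292, so no, the predator goes extinct.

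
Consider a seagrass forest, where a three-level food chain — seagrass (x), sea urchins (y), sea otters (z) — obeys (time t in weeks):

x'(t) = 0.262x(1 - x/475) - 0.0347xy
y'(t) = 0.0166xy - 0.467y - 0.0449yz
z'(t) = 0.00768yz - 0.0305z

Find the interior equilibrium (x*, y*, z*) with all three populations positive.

From dz/dt = 0: 0.00768y* = 0.0305, so y* = 3.97.
From dx/dt = 0: 0.262(1 - x*/475) = 0.0347·3.97, giving x* = 475·(1 - 0.526) = 225.
From dy/dt = 0: 0.0166·225 - 0.467 = 0.0449z*, so z* = 3.27/0.0449 = 72.8.

x* ≈ 225, y* ≈ 3.97, z* ≈ 72.8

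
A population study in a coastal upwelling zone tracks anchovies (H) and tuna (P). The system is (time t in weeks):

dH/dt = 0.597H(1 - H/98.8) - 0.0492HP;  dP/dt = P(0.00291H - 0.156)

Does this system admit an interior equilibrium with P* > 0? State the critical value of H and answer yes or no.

The predator equation gives dP/dt > 0 only when H > 0.156/0.00291 = 53.6.
Without the predator, H → K = 98.8. Since 98.8 > 53.6, the predator can invade and persist.

Threshold H = 53.6; K > 53.6, so yes, the predator persists.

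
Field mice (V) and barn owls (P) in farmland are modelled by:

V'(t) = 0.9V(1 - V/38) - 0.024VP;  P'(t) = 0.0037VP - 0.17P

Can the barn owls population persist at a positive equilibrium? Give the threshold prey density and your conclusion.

The predator equation gives dP/dt > 0 only when V > 0.17/0.0037 = 45.9.
Without the predator, V → K = 38. Since 38 < 45.9, the predator cannot invade.

Threshold V = 45.9; K < 45.9, so no, the predator goes extinct.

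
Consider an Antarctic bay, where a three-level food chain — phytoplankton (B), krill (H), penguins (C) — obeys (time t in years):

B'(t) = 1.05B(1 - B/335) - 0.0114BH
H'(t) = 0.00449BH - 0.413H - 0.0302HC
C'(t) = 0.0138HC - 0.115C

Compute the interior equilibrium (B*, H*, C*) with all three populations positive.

From dC/dt = 0: 0.0138H* = 0.115, so H* = 8.33.
From dB/dt = 0: 1.05(1 - B*/335) = 0.0114·8.33, giving B* = 335·(1 - 0.0905) = 305.
From dH/dt = 0: 0.00449·305 - 0.413 = 0.0302C*, so C* = 0.955/0.0302 = 31.6.

B* ≈ 305, H* ≈ 8.33, C* ≈ 31.6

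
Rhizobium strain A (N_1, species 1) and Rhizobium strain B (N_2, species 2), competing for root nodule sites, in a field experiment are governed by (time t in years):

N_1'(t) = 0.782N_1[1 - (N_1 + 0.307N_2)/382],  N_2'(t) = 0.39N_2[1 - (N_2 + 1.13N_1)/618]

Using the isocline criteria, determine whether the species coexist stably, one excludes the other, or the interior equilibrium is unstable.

Compare the nullcline intercepts: K1/α12 = 382/0.307 = 1240 > K2 = 618; K2/α21 = 618/1.13 = 547 > K1 = 382.
Since both inequalities hold, each species can invade when rare, so the interior equilibrium is stable.

stable coexistence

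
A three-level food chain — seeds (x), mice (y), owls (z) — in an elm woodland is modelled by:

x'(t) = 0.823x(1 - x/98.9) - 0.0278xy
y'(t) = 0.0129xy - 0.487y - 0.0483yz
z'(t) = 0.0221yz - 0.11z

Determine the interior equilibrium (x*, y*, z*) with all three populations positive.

x* ≈ 82.3, y* ≈ 4.98, z* ≈ 11.9

From dz/dt = 0: 0.0221y* = 0.11, so y* = 4.98.
From dx/dt = 0: 0.823(1 - x*/98.9) = 0.0278·4.98, giving x* = 98.9·(1 - 0.168) = 82.3.
From dy/dt = 0: 0.0129·82.3 - 0.487 = 0.0483z*, so z* = 0.574/0.0483 = 11.9.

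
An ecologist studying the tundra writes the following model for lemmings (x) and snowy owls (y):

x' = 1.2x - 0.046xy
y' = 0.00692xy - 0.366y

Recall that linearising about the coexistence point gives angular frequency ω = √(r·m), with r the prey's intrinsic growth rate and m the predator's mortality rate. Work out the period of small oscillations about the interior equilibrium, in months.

Here r = 1.2 and m = 0.366, so r·m = 0.439.
ω = √0.439 = 0.663 per month, hence T = 2π/ω ≈ 9.48 months.

T ≈ 9.48 months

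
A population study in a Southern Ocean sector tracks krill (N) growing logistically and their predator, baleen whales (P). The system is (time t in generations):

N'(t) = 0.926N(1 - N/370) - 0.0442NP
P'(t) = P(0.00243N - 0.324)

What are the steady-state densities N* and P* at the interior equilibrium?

N* ≈ 133, P* ≈ 13.4

From dP/dt = 0 with P > 0: 0.00243N* = 0.324, so N* = 133.
Substitute into dN/dt = 0: 0.926(1 - 133/370) = 0.0442P*.
The bracket is 0.64, giving P* = 0.592/0.0442 = 13.4.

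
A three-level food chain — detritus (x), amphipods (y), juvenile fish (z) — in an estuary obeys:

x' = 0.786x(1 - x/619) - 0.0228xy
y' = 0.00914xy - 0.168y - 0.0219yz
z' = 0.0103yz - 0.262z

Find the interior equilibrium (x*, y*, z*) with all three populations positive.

From dz/dt = 0: 0.0103y* = 0.262, so y* = 25.4.
From dx/dt = 0: 0.786(1 - x*/619) = 0.0228·25.4, giving x* = 619·(1 - 0.738) = 162.
From dy/dt = 0: 0.00914·162 - 0.168 = 0.0219z*, so z* = 1.32/0.0219 = 60.

x* ≈ 162, y* ≈ 25.4, z* ≈ 60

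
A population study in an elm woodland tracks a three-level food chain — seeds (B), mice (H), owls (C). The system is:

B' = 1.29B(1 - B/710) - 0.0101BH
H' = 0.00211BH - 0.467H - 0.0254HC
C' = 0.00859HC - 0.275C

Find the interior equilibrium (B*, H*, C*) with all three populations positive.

B* ≈ 532, H* ≈ 32, C* ≈ 25.8

From dC/dt = 0: 0.00859H* = 0.275, so H* = 32.
From dB/dt = 0: 1.29(1 - B*/710) = 0.0101·32, giving B* = 710·(1 - 0.251) = 532.
From dH/dt = 0: 0.00211·532 - 0.467 = 0.0254C*, so C* = 0.656/0.0254 = 25.8.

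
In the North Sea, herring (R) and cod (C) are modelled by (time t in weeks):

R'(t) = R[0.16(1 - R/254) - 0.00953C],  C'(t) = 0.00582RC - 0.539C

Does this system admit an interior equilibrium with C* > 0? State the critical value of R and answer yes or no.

Threshold R = 92.6; K > 92.6, so yes, the predator persists.

The predator equation gives dC/dt > 0 only when R > 0.539/0.00582 = 92.6.
Without the predator, R → K = 254. Since 254 > 92.6, the predator can invade and persist.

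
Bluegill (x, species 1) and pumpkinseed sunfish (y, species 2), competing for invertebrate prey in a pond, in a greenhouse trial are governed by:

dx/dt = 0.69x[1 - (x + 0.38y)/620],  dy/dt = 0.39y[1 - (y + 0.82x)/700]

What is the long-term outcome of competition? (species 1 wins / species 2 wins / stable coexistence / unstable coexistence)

Compare the nullcline intercepts: K1/α12 = 620/0.38 = 1630 > K2 = 700; K2/α21 = 700/0.82 = 854 > K1 = 620.
Since both inequalities hold, each species can invade when rare, so the interior equilibrium is stable.

stable coexistence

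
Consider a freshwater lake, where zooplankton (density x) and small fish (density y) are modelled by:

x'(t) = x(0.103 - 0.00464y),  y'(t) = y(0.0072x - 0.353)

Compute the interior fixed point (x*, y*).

Set dy/dt = 0 with y > 0: 0.0072x - 0.353 = 0, so x* = 0.353/0.0072 = 49.
Set dx/dt = 0 with x > 0: 0.103 - 0.00464y = 0, so y* = 0.103/0.00464 = 22.2.

x* ≈ 49, y* ≈ 22.2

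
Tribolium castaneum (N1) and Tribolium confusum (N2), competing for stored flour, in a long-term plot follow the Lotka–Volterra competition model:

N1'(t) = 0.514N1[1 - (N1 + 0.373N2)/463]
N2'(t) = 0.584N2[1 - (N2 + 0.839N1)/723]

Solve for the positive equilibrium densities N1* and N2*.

Setting both brackets to zero gives the nullclines N1 + 0.373N2 = 463 and 0.839N1 + N2 = 723.
Substituting N2 = 723 - 0.839N1 into the first: N1(1 - 0.373·0.839) = 463 - 0.373·723.
So N1* = 193/0.687 = 281, and then N2* = 723 - 0.839·281 = 487.

N1* ≈ 281, N2* ≈ 487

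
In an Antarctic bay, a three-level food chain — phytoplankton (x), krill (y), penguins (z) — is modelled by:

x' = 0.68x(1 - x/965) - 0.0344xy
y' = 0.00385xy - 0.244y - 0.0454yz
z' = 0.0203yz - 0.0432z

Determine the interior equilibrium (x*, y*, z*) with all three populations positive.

From dz/dt = 0: 0.0203y* = 0.0432, so y* = 2.13.
From dx/dt = 0: 0.68(1 - x*/965) = 0.0344·2.13, giving x* = 965·(1 - 0.108) = 861.
From dy/dt = 0: 0.00385·861 - 0.244 = 0.0454z*, so z* = 3.07/0.0454 = 67.6.

x* ≈ 861, y* ≈ 2.13, z* ≈ 67.6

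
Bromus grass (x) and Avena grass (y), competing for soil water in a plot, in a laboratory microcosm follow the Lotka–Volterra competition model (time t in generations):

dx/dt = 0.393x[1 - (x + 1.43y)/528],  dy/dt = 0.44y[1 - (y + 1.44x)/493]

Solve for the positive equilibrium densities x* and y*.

Setting both brackets to zero gives the nullclines x + 1.43y = 528 and 1.44x + y = 493.
Substituting y = 493 - 1.44x into the first: x(1 - 1.43·1.44) = 528 - 1.43·493.
So x* = -177/-1.06 = 167, and then y* = 493 - 1.44·167 = 252.

x* ≈ 167, y* ≈ 252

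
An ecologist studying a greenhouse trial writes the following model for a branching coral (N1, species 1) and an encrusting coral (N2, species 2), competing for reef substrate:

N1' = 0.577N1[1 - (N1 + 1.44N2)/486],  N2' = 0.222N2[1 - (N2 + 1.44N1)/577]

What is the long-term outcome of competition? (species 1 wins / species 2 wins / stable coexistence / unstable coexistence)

unstable coexistence (outcome depends on initial conditions)

Compare the nullcline intercepts: K1/α12 = 486/1.44 = 338 < K2 = 577; K2/α21 = 577/1.44 = 401 < K1 = 486.
Since both are reversed, neither can invade when rare; the interior point is a saddle.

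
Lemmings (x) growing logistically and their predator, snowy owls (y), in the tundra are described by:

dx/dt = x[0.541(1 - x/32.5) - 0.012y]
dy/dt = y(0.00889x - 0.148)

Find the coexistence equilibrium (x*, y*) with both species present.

From dy/dt = 0 with y > 0: 0.00889x* = 0.148, so x* = 16.6.
Substitute into dx/dt = 0: 0.541(1 - 16.6/32.5) = 0.012y*.
The bracket is 0.488, giving y* = 0.264/0.012 = 22.

x* ≈ 16.6, y* ≈ 22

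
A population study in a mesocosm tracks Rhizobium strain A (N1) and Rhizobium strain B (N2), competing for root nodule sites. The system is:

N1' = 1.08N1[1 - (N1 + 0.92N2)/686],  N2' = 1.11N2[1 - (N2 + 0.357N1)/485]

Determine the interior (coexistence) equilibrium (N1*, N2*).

N1* ≈ 357, N2* ≈ 358

Setting both brackets to zero gives the nullclines N1 + 0.92N2 = 686 and 0.357N1 + N2 = 485.
Substituting N2 = 485 - 0.357N1 into the first: N1(1 - 0.92·0.357) = 686 - 0.92·485.
So N1* = 240/0.672 = 357, and then N2* = 485 - 0.357·357 = 358.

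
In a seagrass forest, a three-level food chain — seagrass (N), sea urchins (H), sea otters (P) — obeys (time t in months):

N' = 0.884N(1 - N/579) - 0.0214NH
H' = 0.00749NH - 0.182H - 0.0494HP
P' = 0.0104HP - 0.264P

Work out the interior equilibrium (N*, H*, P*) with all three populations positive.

From dP/dt = 0: 0.0104H* = 0.264, so H* = 25.4.
From dN/dt = 0: 0.884(1 - N*/579) = 0.0214·25.4, giving N* = 579·(1 - 0.615) = 223.
From dH/dt = 0: 0.00749·223 - 0.182 = 0.0494P*, so P* = 1.49/0.0494 = 30.2.

N* ≈ 223, H* ≈ 25.4, P* ≈ 30.2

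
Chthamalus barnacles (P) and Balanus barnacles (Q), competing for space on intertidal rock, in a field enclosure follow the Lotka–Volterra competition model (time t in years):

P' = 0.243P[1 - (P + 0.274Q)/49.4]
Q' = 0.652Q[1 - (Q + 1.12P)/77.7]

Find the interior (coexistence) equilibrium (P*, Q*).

Setting both brackets to zero gives the nullclines P + 0.274Q = 49.4 and 1.12P + Q = 77.7.
Substituting Q = 77.7 - 1.12P into the first: P(1 - 0.274·1.12) = 49.4 - 0.274·77.7.
So P* = 28.1/0.693 = 40.6, and then Q* = 77.7 - 1.12·40.6 = 32.3.

P* ≈ 40.6, Q* ≈ 32.3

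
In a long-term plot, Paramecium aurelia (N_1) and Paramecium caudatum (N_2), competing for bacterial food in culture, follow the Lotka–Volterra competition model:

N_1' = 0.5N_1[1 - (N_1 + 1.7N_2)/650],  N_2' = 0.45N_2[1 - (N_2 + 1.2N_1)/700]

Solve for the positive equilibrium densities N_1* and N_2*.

Setting both brackets to zero gives the nullclines N_1 + 1.7N_2 = 650 and 1.2N_1 + N_2 = 700.
Substituting N_2 = 700 - 1.2N_1 into the first: N_1(1 - 1.7·1.2) = 650 - 1.7·700.
So N_1* = -540/-1.04 = 519, and then N_2* = 700 - 1.2·519 = 76.9.

N_1* ≈ 519, N_2* ≈ 76.9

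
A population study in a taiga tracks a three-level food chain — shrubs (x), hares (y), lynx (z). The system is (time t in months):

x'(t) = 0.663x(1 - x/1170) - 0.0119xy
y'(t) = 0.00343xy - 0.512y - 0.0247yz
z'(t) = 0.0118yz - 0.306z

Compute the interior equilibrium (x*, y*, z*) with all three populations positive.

x* ≈ 625, y* ≈ 25.9, z* ≈ 66.1

From dz/dt = 0: 0.0118y* = 0.306, so y* = 25.9.
From dx/dt = 0: 0.663(1 - x*/1170) = 0.0119·25.9, giving x* = 1170·(1 - 0.465) = 625.
From dy/dt = 0: 0.00343·625 - 0.512 = 0.0247z*, so z* = 1.63/0.0247 = 66.1.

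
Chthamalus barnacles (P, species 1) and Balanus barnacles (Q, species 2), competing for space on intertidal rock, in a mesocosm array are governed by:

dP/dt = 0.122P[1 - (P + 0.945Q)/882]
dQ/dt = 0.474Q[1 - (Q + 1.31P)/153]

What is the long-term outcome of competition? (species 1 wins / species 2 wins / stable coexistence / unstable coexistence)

species 1 excludes species 2

Compare the nullcline intercepts: K1/α12 = 882/0.945 = 933 > K2 = 153; K2/α21 = 153/1.31 = 117 < K1 = 882.
Since the inequalities point opposite ways, species 1 can invade but species 2 cannot.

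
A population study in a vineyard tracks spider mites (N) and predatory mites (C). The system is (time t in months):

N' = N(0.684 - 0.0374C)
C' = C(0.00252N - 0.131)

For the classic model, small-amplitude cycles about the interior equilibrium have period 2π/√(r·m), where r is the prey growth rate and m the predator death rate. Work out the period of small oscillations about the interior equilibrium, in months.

T ≈ 21 months

Here r = 0.684 and m = 0.131, so r·m = 0.0896.
ω = √0.0896 = 0.299 per month, hence T = 2π/ω ≈ 21 months.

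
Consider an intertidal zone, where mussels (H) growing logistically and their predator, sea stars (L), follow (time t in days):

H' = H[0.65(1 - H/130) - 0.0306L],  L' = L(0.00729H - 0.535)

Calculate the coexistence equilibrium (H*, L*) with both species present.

From dL/dt = 0 with L > 0: 0.00729H* = 0.535, so H* = 73.4.
Substitute into dH/dt = 0: 0.65(1 - 73.4/130) = 0.0306L*.
The bracket is 0.435, giving L* = 0.283/0.0306 = 9.25.

H* ≈ 73.4, L* ≈ 9.25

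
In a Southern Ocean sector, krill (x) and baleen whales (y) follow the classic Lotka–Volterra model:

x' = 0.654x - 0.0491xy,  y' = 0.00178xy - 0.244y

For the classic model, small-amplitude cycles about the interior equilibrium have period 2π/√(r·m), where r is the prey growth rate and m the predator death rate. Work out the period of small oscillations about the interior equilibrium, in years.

Here r = 0.654 and m = 0.244, so r·m = 0.16.
ω = √0.16 = 0.399 per year, hence T = 2π/ω ≈ 15.7 years.

T ≈ 15.7 years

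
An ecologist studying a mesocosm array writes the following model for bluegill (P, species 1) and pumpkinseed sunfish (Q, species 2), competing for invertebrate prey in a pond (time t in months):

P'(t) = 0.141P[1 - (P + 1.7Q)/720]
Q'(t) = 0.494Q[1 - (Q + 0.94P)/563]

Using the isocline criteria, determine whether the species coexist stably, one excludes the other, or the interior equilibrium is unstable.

Compare the nullcline intercepts: K1/α12 = 720/1.7 = 424 < K2 = 563; K2/α21 = 563/0.94 = 599 < K1 = 720.
Since both are reversed, neither can invade when rare; the interior point is a saddle.

unstable coexistence (outcome depends on initial conditions)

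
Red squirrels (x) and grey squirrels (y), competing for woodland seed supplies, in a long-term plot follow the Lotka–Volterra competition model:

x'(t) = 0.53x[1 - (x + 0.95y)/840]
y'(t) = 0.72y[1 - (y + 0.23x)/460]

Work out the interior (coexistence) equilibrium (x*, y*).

Setting both brackets to zero gives the nullclines x + 0.95y = 840 and 0.23x + y = 460.
Substituting y = 460 - 0.23x into the first: x(1 - 0.95·0.23) = 840 - 0.95·460.
So x* = 403/0.781 = 516, and then y* = 460 - 0.23·516 = 341.

x* ≈ 516, y* ≈ 341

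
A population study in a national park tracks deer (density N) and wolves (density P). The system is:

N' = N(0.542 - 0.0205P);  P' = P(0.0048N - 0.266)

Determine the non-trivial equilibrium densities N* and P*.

N* ≈ 55.4, P* ≈ 26.4

Set dP/dt = 0 with P > 0: 0.0048N - 0.266 = 0, so N* = 0.266/0.0048 = 55.4.
Set dN/dt = 0 with N > 0: 0.542 - 0.0205P = 0, so P* = 0.542/0.0205 = 26.4.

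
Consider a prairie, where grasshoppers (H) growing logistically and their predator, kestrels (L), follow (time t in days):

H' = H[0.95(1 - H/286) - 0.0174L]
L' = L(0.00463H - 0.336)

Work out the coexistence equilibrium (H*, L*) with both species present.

H* ≈ 72.6, L* ≈ 40.7

From dL/dt = 0 with L > 0: 0.00463H* = 0.336, so H* = 72.6.
Substitute into dH/dt = 0: 0.95(1 - 72.6/286) = 0.0174L*.
The bracket is 0.746, giving L* = 0.709/0.0174 = 40.7.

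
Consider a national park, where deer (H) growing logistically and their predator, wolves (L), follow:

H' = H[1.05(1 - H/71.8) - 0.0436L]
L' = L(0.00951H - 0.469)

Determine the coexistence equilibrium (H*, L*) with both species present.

From dL/dt = 0 with L > 0: 0.00951H* = 0.469, so H* = 49.3.
Substitute into dH/dt = 0: 1.05(1 - 49.3/71.8) = 0.0436L*.
The bracket is 0.313, giving L* = 0.329/0.0436 = 7.54.

H* ≈ 49.3, L* ≈ 7.54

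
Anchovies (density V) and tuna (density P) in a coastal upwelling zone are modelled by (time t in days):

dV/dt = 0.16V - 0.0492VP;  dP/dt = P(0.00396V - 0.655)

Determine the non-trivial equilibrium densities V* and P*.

V* ≈ 165, P* ≈ 3.25

Set dP/dt = 0 with P > 0: 0.00396V - 0.655 = 0, so V* = 0.655/0.00396 = 165.
Set dV/dt = 0 with V > 0: 0.16 - 0.0492P = 0, so P* = 0.16/0.0492 = 3.25.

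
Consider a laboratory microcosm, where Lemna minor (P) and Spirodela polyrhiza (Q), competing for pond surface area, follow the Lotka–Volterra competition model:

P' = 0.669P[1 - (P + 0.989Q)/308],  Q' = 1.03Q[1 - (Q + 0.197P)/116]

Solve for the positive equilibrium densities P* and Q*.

Setting both brackets to zero gives the nullclines P + 0.989Q = 308 and 0.197P + Q = 116.
Substituting Q = 116 - 0.197P into the first: P(1 - 0.989·0.197) = 308 - 0.989·116.
So P* = 193/0.805 = 240, and then Q* = 116 - 0.197·240 = 68.7.

P* ≈ 240, Q* ≈ 68.7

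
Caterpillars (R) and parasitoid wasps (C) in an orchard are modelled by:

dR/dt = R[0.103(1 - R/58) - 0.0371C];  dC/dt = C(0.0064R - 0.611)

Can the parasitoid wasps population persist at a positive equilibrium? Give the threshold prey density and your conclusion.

Threshold R = 95.5; K < 95.5, so no, the predator goes extinct.

The predator equation gives dC/dt > 0 only when R > 0.611/0.0064 = 95.5.
Without the predator, R → K = 58. Since 58 < 95.5, the predator cannot invade.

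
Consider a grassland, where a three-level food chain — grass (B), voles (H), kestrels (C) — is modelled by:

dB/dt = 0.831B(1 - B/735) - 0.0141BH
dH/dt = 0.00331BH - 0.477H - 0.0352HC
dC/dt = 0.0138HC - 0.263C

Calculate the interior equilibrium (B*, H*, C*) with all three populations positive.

From dC/dt = 0: 0.0138H* = 0.263, so H* = 19.1.
From dB/dt = 0: 0.831(1 - B*/735) = 0.0141·19.1, giving B* = 735·(1 - 0.323) = 497.
From dH/dt = 0: 0.00331·497 - 0.477 = 0.0352C*, so C* = 1.17/0.0352 = 33.2.

B* ≈ 497, H* ≈ 19.1, C* ≈ 33.2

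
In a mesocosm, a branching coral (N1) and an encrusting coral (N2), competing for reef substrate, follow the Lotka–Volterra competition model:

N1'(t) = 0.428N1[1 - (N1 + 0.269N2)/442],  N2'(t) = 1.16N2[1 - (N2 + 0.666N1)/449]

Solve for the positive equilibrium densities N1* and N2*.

N1* ≈ 391, N2* ≈ 188

Setting both brackets to zero gives the nullclines N1 + 0.269N2 = 442 and 0.666N1 + N2 = 449.
Substituting N2 = 449 - 0.666N1 into the first: N1(1 - 0.269·0.666) = 442 - 0.269·449.
So N1* = 321/0.821 = 391, and then N2* = 449 - 0.666·391 = 188.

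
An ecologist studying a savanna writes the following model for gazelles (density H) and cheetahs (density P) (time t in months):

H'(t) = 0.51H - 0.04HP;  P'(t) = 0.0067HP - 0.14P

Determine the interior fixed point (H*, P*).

Set dP/dt = 0 with P > 0: 0.0067H - 0.14 = 0, so H* = 0.14/0.0067 = 20.9.
Set dH/dt = 0 with H > 0: 0.51 - 0.04P = 0, so P* = 0.51/0.04 = 12.8.

H* ≈ 20.9, P* ≈ 12.8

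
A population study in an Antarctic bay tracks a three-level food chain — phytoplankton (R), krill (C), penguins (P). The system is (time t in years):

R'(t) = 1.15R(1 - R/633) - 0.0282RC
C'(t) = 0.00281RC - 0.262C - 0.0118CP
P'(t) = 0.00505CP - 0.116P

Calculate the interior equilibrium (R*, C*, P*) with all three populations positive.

From dP/dt = 0: 0.00505C* = 0.116, so C* = 23.
From dR/dt = 0: 1.15(1 - R*/633) = 0.0282·23, giving R* = 633·(1 - 0.563) = 276.
From dC/dt = 0: 0.00281·276 - 0.262 = 0.0118P*, so P* = 0.515/0.0118 = 43.6.

R* ≈ 276, C* ≈ 23, P* ≈ 43.6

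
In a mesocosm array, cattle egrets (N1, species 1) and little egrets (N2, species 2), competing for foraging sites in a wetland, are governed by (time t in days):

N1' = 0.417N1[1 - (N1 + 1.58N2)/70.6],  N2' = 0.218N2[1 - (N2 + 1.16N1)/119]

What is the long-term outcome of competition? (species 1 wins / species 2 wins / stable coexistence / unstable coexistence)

species 2 excludes species 1

Compare the nullcline intercepts: K1/α12 = 70.6/1.58 = 44.7 < K2 = 119; K2/α21 = 119/1.16 = 103 > K1 = 70.6.
Since the inequalities point opposite ways, species 2 can invade but species 1 cannot.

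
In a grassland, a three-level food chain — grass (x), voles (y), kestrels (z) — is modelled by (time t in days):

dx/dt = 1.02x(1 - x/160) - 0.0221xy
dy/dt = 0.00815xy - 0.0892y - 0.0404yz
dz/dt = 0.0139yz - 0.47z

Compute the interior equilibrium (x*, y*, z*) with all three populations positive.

From dz/dt = 0: 0.0139y* = 0.47, so y* = 33.8.
From dx/dt = 0: 1.02(1 - x*/160) = 0.0221·33.8, giving x* = 160·(1 - 0.733) = 42.8.
From dy/dt = 0: 0.00815·42.8 - 0.0892 = 0.0404z*, so z* = 0.259/0.0404 = 6.42.

x* ≈ 42.8, y* ≈ 33.8, z* ≈ 6.42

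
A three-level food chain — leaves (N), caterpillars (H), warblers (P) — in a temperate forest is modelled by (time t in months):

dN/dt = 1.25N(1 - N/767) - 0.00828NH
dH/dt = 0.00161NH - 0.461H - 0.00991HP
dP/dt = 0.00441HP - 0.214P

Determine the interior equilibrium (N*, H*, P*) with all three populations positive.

From dP/dt = 0: 0.00441H* = 0.214, so H* = 48.5.
From dN/dt = 0: 1.25(1 - N*/767) = 0.00828·48.5, giving N* = 767·(1 - 0.321) = 520.
From dH/dt = 0: 0.00161·520 - 0.461 = 0.00991P*, so P* = 0.377/0.00991 = 38.

N* ≈ 520, H* ≈ 48.5, P* ≈ 38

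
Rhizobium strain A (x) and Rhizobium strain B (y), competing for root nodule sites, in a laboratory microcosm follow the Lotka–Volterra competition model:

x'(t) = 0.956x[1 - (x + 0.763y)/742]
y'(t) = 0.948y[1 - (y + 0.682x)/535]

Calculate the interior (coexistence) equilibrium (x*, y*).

x* ≈ 696, y* ≈ 60.4

Setting both brackets to zero gives the nullclines x + 0.763y = 742 and 0.682x + y = 535.
Substituting y = 535 - 0.682x into the first: x(1 - 0.763·0.682) = 742 - 0.763·535.
So x* = 334/0.48 = 696, and then y* = 535 - 0.682·696 = 60.4.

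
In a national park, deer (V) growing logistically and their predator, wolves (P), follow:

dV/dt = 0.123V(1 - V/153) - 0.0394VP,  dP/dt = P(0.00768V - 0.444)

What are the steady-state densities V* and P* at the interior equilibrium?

V* ≈ 57.8, P* ≈ 1.94

From dP/dt = 0 with P > 0: 0.00768V* = 0.444, so V* = 57.8.
Substitute into dV/dt = 0: 0.123(1 - 57.8/153) = 0.0394P*.
The bracket is 0.622, giving P* = 0.0765/0.0394 = 1.94.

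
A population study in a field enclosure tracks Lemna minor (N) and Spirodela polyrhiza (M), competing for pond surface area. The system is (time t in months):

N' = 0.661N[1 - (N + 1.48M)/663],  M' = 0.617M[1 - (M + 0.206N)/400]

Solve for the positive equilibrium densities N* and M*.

N* ≈ 102, M* ≈ 379

Setting both brackets to zero gives the nullclines N + 1.48M = 663 and 0.206N + M = 400.
Substituting M = 400 - 0.206N into the first: N(1 - 1.48·0.206) = 663 - 1.48·400.
So N* = 71/0.695 = 102, and then M* = 400 - 0.206·102 = 379.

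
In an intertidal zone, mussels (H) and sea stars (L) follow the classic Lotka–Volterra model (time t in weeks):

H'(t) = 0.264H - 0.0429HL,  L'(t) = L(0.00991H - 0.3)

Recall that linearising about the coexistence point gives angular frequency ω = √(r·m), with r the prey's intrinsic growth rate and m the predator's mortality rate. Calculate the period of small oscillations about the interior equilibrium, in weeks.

Here r = 0.264 and m = 0.3, so r·m = 0.0792.
ω = √0.0792 = 0.281 per week, hence T = 2π/ω ≈ 22.3 weeks.

T ≈ 22.3 weeks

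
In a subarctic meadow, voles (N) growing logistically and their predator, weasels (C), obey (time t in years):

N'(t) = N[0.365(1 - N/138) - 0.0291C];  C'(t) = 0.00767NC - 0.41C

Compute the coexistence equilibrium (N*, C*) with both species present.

N* ≈ 53.5, C* ≈ 7.68

From dC/dt = 0 with C > 0: 0.00767N* = 0.41, so N* = 53.5.
Substitute into dN/dt = 0: 0.365(1 - 53.5/138) = 0.0291C*.
The bracket is 0.613, giving C* = 0.224/0.0291 = 7.68.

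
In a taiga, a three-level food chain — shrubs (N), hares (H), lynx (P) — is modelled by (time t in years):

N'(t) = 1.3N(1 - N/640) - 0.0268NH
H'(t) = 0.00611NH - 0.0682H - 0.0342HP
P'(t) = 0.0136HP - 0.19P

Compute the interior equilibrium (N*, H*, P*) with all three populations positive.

N* ≈ 456, H* ≈ 14, P* ≈ 79.4

From dP/dt = 0: 0.0136H* = 0.19, so H* = 14.
From dN/dt = 0: 1.3(1 - N*/640) = 0.0268·14, giving N* = 640·(1 - 0.288) = 456.
From dH/dt = 0: 0.00611·456 - 0.0682 = 0.0342P*, so P* = 2.72/0.0342 = 79.4.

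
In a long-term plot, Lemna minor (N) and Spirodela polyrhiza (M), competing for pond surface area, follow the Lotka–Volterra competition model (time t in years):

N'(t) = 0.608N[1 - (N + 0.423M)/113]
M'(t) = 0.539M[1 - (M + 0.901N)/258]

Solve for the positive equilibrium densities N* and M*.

Setting both brackets to zero gives the nullclines N + 0.423M = 113 and 0.901N + M = 258.
Substituting M = 258 - 0.901N into the first: N(1 - 0.423·0.901) = 113 - 0.423·258.
So N* = 3.87/0.619 = 6.25, and then M* = 258 - 0.901·6.25 = 252.

N* ≈ 6.25, M* ≈ 252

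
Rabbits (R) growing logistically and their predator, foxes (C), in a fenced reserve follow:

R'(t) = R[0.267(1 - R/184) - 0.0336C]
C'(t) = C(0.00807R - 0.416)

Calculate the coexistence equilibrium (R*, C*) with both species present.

R* ≈ 51.5, C* ≈ 5.72

From dC/dt = 0 with C > 0: 0.00807R* = 0.416, so R* = 51.5.
Substitute into dR/dt = 0: 0.267(1 - 51.5/184) = 0.0336C*.
The bracket is 0.72, giving C* = 0.192/0.0336 = 5.72.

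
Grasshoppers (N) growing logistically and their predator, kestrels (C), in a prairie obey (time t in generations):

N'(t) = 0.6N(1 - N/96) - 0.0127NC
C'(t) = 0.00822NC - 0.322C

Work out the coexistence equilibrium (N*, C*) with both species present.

From dC/dt = 0 with C > 0: 0.00822N* = 0.322, so N* = 39.2.
Substitute into dN/dt = 0: 0.6(1 - 39.2/96) = 0.0127C*.
The bracket is 0.592, giving C* = 0.355/0.0127 = 28.

N* ≈ 39.2, C* ≈ 28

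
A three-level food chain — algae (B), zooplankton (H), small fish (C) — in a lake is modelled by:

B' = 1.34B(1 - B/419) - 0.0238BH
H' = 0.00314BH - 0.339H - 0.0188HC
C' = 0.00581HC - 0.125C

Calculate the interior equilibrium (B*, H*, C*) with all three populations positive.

B* ≈ 259, H* ≈ 21.5, C* ≈ 25.2

From dC/dt = 0: 0.00581H* = 0.125, so H* = 21.5.
From dB/dt = 0: 1.34(1 - B*/419) = 0.0238·21.5, giving B* = 419·(1 - 0.382) = 259.
From dH/dt = 0: 0.00314·259 - 0.339 = 0.0188C*, so C* = 0.474/0.0188 = 25.2.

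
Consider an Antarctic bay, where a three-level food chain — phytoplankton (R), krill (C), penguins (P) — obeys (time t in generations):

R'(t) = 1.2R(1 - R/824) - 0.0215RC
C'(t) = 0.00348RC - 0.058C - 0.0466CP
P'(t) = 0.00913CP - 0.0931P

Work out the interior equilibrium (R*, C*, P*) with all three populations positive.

R* ≈ 673, C* ≈ 10.2, P* ≈ 49

From dP/dt = 0: 0.00913C* = 0.0931, so C* = 10.2.
From dR/dt = 0: 1.2(1 - R*/824) = 0.0215·10.2, giving R* = 824·(1 - 0.183) = 673.
From dC/dt = 0: 0.00348·673 - 0.058 = 0.0466P*, so P* = 2.29/0.0466 = 49.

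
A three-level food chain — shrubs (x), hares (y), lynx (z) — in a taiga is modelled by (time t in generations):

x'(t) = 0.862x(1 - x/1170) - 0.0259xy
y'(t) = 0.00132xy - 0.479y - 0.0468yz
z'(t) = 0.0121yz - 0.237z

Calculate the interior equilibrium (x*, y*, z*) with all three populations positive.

x* ≈ 481, y* ≈ 19.6, z* ≈ 3.34

From dz/dt = 0: 0.0121y* = 0.237, so y* = 19.6.
From dx/dt = 0: 0.862(1 - x*/1170) = 0.0259·19.6, giving x* = 1170·(1 - 0.589) = 481.
From dy/dt = 0: 0.00132·481 - 0.479 = 0.0468z*, so z* = 0.157/0.0468 = 3.34.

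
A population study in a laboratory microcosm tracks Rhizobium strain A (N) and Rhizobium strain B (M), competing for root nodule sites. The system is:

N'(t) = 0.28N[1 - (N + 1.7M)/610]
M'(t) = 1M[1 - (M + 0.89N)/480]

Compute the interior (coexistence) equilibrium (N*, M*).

N* ≈ 402, M* ≈ 123

Setting both brackets to zero gives the nullclines N + 1.7M = 610 and 0.89N + M = 480.
Substituting M = 480 - 0.89N into the first: N(1 - 1.7·0.89) = 610 - 1.7·480.
So N* = -206/-0.513 = 402, and then M* = 480 - 0.89·402 = 123.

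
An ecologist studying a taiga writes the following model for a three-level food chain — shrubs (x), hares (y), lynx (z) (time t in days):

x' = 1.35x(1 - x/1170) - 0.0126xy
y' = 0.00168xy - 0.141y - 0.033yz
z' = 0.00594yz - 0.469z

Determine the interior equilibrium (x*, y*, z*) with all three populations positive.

x* ≈ 308, y* ≈ 79, z* ≈ 11.4

From dz/dt = 0: 0.00594y* = 0.469, so y* = 79.
From dx/dt = 0: 1.35(1 - x*/1170) = 0.0126·79, giving x* = 1170·(1 - 0.737) = 308.
From dy/dt = 0: 0.00168·308 - 0.141 = 0.033z*, so z* = 0.376/0.033 = 11.4.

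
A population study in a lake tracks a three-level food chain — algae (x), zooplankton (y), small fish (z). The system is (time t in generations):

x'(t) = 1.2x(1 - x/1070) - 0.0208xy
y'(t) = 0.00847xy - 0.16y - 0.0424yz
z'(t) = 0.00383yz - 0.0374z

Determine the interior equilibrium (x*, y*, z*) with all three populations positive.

From dz/dt = 0: 0.00383y* = 0.0374, so y* = 9.77.
From dx/dt = 0: 1.2(1 - x*/1070) = 0.0208·9.77, giving x* = 1070·(1 - 0.169) = 889.
From dy/dt = 0: 0.00847·889 - 0.16 = 0.0424z*, so z* = 7.37/0.0424 = 174.

x* ≈ 889, y* ≈ 9.77, z* ≈ 174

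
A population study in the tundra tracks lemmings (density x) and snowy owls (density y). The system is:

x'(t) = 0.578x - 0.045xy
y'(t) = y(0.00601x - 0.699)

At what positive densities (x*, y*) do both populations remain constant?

Set dy/dt = 0 with y > 0: 0.00601x - 0.699 = 0, so x* = 0.699/0.00601 = 116.
Set dx/dt = 0 with x > 0: 0.578 - 0.045y = 0, so y* = 0.578/0.045 = 12.8.

x* ≈ 116, y* ≈ 12.8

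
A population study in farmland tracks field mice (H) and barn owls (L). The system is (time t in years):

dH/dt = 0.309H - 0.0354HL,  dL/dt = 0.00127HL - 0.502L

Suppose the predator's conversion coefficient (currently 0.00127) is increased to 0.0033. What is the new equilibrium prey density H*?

H* ≈ 152

At the interior fixed point, setting dL/dt = 0 with L > 0 fixes H* = (predator death rate)/(HL coefficient) — independent of the other coefficients.
With the change, H* = 0.502/0.0033 = 152; it falls from 395.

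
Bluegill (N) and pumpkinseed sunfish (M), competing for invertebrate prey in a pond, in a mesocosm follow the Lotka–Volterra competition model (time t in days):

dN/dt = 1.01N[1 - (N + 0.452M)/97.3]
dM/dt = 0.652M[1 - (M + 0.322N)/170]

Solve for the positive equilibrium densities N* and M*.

Setting both brackets to zero gives the nullclines N + 0.452M = 97.3 and 0.322N + M = 170.
Substituting M = 170 - 0.322N into the first: N(1 - 0.452·0.322) = 97.3 - 0.452·170.
So N* = 20.5/0.854 = 23.9, and then M* = 170 - 0.322·23.9 = 162.

N* ≈ 23.9, M* ≈ 162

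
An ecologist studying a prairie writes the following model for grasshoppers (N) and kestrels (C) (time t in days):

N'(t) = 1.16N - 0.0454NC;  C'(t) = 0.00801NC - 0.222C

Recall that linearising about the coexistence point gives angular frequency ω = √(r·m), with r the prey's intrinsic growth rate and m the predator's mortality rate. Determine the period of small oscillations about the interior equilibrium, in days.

Here r = 1.16 and m = 0.222, so r·m = 0.258.
ω = √0.258 = 0.507 per day, hence T = 2π/ω ≈ 12.4 days.

T ≈ 12.4 days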